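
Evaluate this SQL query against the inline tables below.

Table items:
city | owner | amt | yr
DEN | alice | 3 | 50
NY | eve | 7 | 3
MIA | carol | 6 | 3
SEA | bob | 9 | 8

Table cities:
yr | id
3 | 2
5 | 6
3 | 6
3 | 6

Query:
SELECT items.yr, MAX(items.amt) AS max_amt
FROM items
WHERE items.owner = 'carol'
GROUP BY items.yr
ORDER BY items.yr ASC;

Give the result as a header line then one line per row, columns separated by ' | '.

After WHERE (1 rows):
items.city | items.owner | items.amt | items.yr
MIA | carol | 6 | 3
After GROUP BY (1 rows):
items.yr | max_amt
3 | 6
After ORDER BY (1 rows):
items.yr | max_amt
3 | 6

== RESULT ==
items.yr | max_amt
3 | 6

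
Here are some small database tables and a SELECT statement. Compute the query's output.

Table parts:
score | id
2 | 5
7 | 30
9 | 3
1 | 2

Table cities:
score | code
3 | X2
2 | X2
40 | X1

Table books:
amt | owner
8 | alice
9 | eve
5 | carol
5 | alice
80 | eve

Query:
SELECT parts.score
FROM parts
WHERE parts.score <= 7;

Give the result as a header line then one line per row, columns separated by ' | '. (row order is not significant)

== RESULT ==
parts.score
2
7
1

Derivation:
After WHERE (3 rows):
parts.score | parts.id
2 | 5
7 | 30
1 | 2
After SELECT (3 rows):
parts.score
2
7
1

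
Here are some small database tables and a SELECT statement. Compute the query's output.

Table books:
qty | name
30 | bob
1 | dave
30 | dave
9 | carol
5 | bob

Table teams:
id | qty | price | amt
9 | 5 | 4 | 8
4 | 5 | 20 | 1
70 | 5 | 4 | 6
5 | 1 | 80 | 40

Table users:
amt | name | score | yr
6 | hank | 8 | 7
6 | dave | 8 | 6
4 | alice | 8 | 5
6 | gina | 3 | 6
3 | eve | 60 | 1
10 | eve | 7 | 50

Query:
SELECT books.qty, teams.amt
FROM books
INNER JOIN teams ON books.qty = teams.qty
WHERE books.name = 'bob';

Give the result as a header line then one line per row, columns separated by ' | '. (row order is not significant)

== RESULT ==
books.qty | teams.amt
5 | 8
5 | 1
5 | 6

Derivation:
After JOIN teams (4 rows):
books.qty | books.name | teams.id | teams.qty | teams.price | teams.amt
1 | dave | 5 | 1 | 80 | 40
5 | bob | 9 | 5 | 4 | 8
5 | bob | 4 | 5 | 20 | 1
5 | bob | 70 | 5 | 4 | 6
After WHERE (3 rows):
books.qty | books.name | teams.id | teams.qty | teams.price | teams.amt
5 | bob | 9 | 5 | 4 | 8
5 | bob | 4 | 5 | 20 | 1
5 | bob | 70 | 5 | 4 | 6
After SELECT (3 rows):
books.qty | teams.amt
5 | 8
5 | 1
5 | 6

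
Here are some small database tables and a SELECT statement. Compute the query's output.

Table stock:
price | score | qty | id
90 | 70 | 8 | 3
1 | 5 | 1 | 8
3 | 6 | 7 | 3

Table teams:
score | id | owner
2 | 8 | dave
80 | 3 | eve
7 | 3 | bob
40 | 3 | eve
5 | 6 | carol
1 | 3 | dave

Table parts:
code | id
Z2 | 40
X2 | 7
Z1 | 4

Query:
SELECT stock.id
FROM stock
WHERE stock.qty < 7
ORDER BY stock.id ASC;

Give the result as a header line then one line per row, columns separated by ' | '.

== RESULT ==
stock.id
8

Derivation:
After WHERE (1 rows):
stock.price | stock.score | stock.qty | stock.id
1 | 5 | 1 | 8
After SELECT (1 rows):
stock.id
8
After ORDER BY (1 rows):
stock.id
8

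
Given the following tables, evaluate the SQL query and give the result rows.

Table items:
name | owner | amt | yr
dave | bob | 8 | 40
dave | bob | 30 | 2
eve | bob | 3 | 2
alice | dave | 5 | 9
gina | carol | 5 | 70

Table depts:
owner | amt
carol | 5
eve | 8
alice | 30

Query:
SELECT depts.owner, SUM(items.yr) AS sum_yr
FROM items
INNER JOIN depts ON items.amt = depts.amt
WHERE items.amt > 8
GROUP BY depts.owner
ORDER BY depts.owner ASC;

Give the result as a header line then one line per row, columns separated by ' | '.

After JOIN depts (4 rows):
items.name | items.owner | items.amt | items.yr | depts.owner | depts.amt
dave | bob | 8 | 40 | eve | 8
dave | bob | 30 | 2 | alice | 30
alice | dave | 5 | 9 | carol | 5
gina | carol | 5 | 70 | carol | 5
After WHERE (1 rows):
items.name | items.owner | items.amt | items.yr | depts.owner | depts.amt
dave | bob | 30 | 2 | alice | 30
After GROUP BY (1 rows):
depts.owner | sum_yr
alice | 2
After ORDER BY (1 rows):
depts.owner | sum_yr
alice | 2

== RESULT ==
depts.owner | sum_yr
alice | 2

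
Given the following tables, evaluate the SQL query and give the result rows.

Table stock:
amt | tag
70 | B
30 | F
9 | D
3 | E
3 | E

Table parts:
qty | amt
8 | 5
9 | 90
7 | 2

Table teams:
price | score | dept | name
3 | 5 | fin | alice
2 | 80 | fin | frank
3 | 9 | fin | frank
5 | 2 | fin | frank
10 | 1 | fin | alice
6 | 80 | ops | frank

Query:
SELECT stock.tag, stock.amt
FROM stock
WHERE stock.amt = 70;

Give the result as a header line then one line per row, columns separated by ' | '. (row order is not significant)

== RESULT ==
stock.tag | stock.amt
B | 70

Derivation:
After WHERE (1 rows):
stock.amt | stock.tag
70 | B
After SELECT (1 rows):
stock.tag | stock.amt
B | 70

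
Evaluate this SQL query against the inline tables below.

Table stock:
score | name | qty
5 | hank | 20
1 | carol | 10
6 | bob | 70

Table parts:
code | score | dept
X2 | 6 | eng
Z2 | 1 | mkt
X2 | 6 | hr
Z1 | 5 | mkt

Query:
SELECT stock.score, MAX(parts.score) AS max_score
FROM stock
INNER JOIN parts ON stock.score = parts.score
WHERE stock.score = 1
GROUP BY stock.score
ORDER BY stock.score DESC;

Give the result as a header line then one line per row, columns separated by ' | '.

After JOIN parts (4 rows):
stock.score | stock.name | stock.qty | parts.code | parts.score | parts.dept
5 | hank | 20 | Z1 | 5 | mkt
1 | carol | 10 | Z2 | 1 | mkt
6 | bob | 70 | X2 | 6 | eng
6 | bob | 70 | X2 | 6 | hr
After WHERE (1 rows):
stock.score | stock.name | stock.qty | parts.code | parts.score | parts.dept
1 | carol | 10 | Z2 | 1 | mkt
After GROUP BY (1 rows):
stock.score | max_score
1 | 1
After ORDER BY (1 rows):
stock.score | max_score
1 | 1

== RESULT ==
stock.score | max_score
1 | 1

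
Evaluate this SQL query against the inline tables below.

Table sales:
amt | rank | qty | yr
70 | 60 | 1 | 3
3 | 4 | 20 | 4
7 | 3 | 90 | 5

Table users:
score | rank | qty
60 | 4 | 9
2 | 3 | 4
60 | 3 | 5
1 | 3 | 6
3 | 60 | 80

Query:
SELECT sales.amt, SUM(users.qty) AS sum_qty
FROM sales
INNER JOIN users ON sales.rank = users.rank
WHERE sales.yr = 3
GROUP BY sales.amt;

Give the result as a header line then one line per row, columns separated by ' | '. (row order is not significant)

After JOIN users (5 rows):
sales.amt | sales.rank | sales.qty | sales.yr | users.score | users.rank | users.qty
70 | 60 | 1 | 3 | 3 | 60 | 80
3 | 4 | 20 | 4 | 60 | 4 | 9
7 | 3 | 90 | 5 | 2 | 3 | 4
7 | 3 | 90 | 5 | 60 | 3 | 5
7 | 3 | 90 | 5 | 1 | 3 | 6
After WHERE (1 rows):
sales.amt | sales.rank | sales.qty | sales.yr | users.score | users.rank | users.qty
70 | 60 | 1 | 3 | 3 | 60 | 80
After GROUP BY (1 rows):
sales.amt | sum_qty
70 | 80

== RESULT ==
sales.amt | sum_qty
70 | 80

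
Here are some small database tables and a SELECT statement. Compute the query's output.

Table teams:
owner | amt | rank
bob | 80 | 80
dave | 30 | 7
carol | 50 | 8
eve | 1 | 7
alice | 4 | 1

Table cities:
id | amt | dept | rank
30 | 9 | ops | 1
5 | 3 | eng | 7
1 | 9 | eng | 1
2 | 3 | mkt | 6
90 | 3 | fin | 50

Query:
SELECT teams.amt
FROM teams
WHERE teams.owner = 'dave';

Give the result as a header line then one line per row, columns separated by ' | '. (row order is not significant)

After WHERE (1 rows):
teams.owner | teams.amt | teams.rank
dave | 30 | 7
After SELECT (1 rows):
teams.amt
30

== RESULT ==
teams.amt
30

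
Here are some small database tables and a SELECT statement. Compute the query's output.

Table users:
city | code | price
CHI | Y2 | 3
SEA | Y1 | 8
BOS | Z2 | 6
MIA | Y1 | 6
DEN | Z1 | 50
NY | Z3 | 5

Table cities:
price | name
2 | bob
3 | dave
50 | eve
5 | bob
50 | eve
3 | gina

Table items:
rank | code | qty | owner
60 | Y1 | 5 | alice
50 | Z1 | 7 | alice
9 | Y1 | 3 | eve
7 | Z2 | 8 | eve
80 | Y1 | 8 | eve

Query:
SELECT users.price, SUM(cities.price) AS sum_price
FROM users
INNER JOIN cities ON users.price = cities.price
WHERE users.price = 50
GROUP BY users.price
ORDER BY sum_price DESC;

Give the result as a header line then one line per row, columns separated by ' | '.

== RESULT ==
users.price | sum_price
50 | 100

Derivation:
After JOIN cities (5 rows):
users.city | users.code | users.price | cities.price | cities.name
CHI | Y2 | 3 | 3 | dave
CHI | Y2 | 3 | 3 | gina
DEN | Z1 | 50 | 50 | eve
DEN | Z1 | 50 | 50 | eve
NY | Z3 | 5 | 5 | bob
After WHERE (2 rows):
users.city | users.code | users.price | cities.price | cities.name
DEN | Z1 | 50 | 50 | eve
DEN | Z1 | 50 | 50 | eve
After GROUP BY (1 rows):
users.price | sum_price
50 | 100
After ORDER BY (1 rows):
users.price | sum_price
50 | 100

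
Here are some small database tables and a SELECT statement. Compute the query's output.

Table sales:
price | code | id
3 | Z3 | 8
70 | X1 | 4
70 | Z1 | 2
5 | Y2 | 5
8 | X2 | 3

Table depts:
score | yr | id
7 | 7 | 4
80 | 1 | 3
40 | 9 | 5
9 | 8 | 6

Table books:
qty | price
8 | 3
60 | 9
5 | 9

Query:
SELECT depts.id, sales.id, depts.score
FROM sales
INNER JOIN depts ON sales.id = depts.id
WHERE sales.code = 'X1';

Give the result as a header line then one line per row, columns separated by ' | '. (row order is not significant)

== RESULT ==
depts.id | sales.id | depts.score
4 | 4 | 7

Derivation:
After JOIN depts (3 rows):
sales.price | sales.code | sales.id | depts.score | depts.yr | depts.id
70 | X1 | 4 | 7 | 7 | 4
5 | Y2 | 5 | 40 | 9 | 5
8 | X2 | 3 | 80 | 1 | 3
After WHERE (1 rows):
sales.price | sales.code | sales.id | depts.score | depts.yr | depts.id
70 | X1 | 4 | 7 | 7 | 4
After SELECT (1 rows):
depts.id | sales.id | depts.score
4 | 4 | 7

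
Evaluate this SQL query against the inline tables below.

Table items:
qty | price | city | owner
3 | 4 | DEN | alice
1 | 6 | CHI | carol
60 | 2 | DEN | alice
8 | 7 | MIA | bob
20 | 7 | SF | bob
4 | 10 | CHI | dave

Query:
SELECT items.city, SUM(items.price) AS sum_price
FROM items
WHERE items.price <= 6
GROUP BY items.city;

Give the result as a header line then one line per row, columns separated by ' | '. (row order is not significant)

== RESULT ==
items.city | sum_price
DEN | 6
CHI | 6

Derivation:
After WHERE (3 rows):
items.qty | items.price | items.city | items.owner
3 | 4 | DEN | alice
1 | 6 | CHI | carol
60 | 2 | DEN | alice
After GROUP BY (2 rows):
items.city | sum_price
DEN | 6
CHI | 6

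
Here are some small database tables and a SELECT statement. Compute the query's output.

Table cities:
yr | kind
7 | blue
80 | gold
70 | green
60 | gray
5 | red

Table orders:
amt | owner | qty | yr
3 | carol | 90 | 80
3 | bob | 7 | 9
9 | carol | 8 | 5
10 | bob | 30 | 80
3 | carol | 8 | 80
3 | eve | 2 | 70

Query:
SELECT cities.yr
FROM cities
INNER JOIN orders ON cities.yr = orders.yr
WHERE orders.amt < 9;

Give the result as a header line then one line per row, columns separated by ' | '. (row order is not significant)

== RESULT ==
cities.yr
80
80
70

Derivation:
After JOIN orders (5 rows):
cities.yr | cities.kind | orders.amt | orders.owner | orders.qty | orders.yr
80 | gold | 3 | carol | 90 | 80
80 | gold | 10 | bob | 30 | 80
80 | gold | 3 | carol | 8 | 80
70 | green | 3 | eve | 2 | 70
5 | red | 9 | carol | 8 | 5
After WHERE (3 rows):
cities.yr | cities.kind | orders.amt | orders.owner | orders.qty | orders.yr
80 | gold | 3 | carol | 90 | 80
80 | gold | 3 | carol | 8 | 80
70 | green | 3 | eve | 2 | 70
After SELECT (3 rows):
cities.yr
80
80
70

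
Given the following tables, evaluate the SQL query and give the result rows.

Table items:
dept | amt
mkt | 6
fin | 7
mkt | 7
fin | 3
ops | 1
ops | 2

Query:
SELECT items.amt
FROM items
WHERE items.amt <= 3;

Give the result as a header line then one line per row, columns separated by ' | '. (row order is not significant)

After WHERE (3 rows):
items.dept | items.amt
fin | 3
ops | 1
ops | 2
After SELECT (3 rows):
items.amt
3
1
2

== RESULT ==
items.amt
3
1
2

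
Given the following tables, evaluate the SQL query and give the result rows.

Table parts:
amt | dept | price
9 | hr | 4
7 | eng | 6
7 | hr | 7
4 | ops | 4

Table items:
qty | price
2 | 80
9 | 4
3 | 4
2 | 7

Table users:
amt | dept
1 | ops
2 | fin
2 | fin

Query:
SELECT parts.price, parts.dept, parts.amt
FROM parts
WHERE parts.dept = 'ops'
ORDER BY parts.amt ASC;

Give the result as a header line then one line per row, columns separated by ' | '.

== RESULT ==
parts.price | parts.dept | parts.amt
4 | ops | 4

Derivation:
After WHERE (1 rows):
parts.amt | parts.dept | parts.price
4 | ops | 4
After SELECT (1 rows):
parts.price | parts.dept | parts.amt
4 | ops | 4
After ORDER BY (1 rows):
parts.price | parts.dept | parts.amt
4 | ops | 4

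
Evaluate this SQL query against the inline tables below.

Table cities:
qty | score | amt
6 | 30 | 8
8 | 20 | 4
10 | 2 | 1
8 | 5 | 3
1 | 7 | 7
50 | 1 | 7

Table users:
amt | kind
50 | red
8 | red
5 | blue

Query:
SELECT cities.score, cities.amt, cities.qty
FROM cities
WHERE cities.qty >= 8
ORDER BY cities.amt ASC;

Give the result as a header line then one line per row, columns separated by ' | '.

After WHERE (4 rows):
cities.qty | cities.score | cities.amt
8 | 20 | 4
10 | 2 | 1
8 | 5 | 3
50 | 1 | 7
After SELECT (4 rows):
cities.score | cities.amt | cities.qty
20 | 4 | 8
2 | 1 | 10
5 | 3 | 8
1 | 7 | 50
After ORDER BY (4 rows):
cities.score | cities.amt | cities.qty
2 | 1 | 10
5 | 3 | 8
20 | 4 | 8
1 | 7 | 50

== RESULT ==
cities.score | cities.amt | cities.qty
2 | 1 | 10
5 | 3 | 8
20 | 4 | 8
1 | 7 | 50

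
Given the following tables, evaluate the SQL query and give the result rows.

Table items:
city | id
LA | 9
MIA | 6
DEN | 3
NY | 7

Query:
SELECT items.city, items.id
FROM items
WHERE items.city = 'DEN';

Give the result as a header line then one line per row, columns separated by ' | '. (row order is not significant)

== RESULT ==
items.city | items.id
DEN | 3

Derivation:
After WHERE (1 rows):
items.city | items.id
DEN | 3
After SELECT (1 rows):
items.city | items.id
DEN | 3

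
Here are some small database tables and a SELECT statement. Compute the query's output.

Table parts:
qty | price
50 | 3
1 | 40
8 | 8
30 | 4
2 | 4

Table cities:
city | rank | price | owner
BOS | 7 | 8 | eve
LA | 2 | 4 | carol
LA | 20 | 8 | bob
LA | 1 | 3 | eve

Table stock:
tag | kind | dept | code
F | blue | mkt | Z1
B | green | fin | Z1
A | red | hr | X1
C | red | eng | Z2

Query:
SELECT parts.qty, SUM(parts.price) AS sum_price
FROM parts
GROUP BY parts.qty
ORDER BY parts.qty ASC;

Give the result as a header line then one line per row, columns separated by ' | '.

After GROUP BY (5 rows):
parts.qty | sum_price
50 | 3
1 | 40
8 | 8
30 | 4
2 | 4
After ORDER BY (5 rows):
parts.qty | sum_price
1 | 40
2 | 4
8 | 8
30 | 4
50 | 3

== RESULT ==
parts.qty | sum_price
1 | 40
2 | 4
8 | 8
30 | 4
50 | 3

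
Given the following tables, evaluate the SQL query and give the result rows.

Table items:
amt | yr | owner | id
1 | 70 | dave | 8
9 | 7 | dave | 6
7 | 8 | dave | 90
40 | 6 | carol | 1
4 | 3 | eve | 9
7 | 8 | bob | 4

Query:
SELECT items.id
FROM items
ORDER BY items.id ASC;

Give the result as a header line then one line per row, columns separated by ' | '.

After SELECT (6 rows):
items.id
8
6
90
1
9
4
After ORDER BY (6 rows):
items.id
1
4
6
8
9
90

== RESULT ==
items.id
1
4
6
8
9
90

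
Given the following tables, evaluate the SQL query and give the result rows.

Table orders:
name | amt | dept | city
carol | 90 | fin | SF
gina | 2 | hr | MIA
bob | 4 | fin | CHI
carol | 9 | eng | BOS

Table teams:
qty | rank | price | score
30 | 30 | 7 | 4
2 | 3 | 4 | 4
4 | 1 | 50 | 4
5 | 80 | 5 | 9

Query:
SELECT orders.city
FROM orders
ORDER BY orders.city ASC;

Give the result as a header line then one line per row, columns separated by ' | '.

== RESULT ==
orders.city
BOS
CHI
MIA
SF

Derivation:
After SELECT (4 rows):
orders.city
SF
MIA
CHI
BOS
After ORDER BY (4 rows):
orders.city
BOS
CHI
MIA
SF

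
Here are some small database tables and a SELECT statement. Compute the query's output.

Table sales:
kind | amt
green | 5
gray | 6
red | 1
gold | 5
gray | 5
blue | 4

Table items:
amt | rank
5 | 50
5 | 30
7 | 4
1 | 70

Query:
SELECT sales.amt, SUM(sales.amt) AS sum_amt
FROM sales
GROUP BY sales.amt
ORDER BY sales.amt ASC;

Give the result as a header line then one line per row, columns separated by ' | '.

After GROUP BY (4 rows):
sales.amt | sum_amt
5 | 15
6 | 6
1 | 1
4 | 4
After ORDER BY (4 rows):
sales.amt | sum_amt
1 | 1
4 | 4
5 | 15
6 | 6

== RESULT ==
sales.amt | sum_amt
1 | 1
4 | 4
5 | 15
6 | 6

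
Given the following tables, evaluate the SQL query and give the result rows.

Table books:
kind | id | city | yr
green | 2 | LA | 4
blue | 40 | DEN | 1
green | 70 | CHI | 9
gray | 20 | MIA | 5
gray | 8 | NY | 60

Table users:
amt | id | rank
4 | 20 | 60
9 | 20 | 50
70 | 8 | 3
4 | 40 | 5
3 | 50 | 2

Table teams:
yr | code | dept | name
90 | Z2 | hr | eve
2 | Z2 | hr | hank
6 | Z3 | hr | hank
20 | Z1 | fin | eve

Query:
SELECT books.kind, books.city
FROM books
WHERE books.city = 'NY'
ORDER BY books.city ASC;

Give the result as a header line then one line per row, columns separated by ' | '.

After WHERE (1 rows):
books.kind | books.id | books.city | books.yr
gray | 8 | NY | 60
After SELECT (1 rows):
books.kind | books.city
gray | NY
After ORDER BY (1 rows):
books.kind | books.city
gray | NY

== RESULT ==
books.kind | books.city
gray | NY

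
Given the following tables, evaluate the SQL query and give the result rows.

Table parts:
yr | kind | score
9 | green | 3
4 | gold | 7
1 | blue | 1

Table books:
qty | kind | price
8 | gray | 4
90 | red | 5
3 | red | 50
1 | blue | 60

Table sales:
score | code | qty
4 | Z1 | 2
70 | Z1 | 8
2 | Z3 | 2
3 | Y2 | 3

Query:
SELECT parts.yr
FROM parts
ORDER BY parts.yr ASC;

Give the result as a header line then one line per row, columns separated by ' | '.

== RESULT ==
parts.yr
1
4
9

Derivation:
After SELECT (3 rows):
parts.yr
9
4
1
After ORDER BY (3 rows):
parts.yr
1
4
9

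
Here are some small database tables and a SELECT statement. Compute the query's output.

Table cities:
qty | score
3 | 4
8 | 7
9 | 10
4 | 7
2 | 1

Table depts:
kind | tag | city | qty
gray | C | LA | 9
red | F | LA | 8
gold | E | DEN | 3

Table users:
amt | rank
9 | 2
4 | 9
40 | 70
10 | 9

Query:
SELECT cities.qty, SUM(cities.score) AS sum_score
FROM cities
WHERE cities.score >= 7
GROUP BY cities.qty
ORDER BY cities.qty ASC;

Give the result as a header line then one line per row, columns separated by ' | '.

After WHERE (3 rows):
cities.qty | cities.score
8 | 7
9 | 10
4 | 7
After GROUP BY (3 rows):
cities.qty | sum_score
8 | 7
9 | 10
4 | 7
After ORDER BY (3 rows):
cities.qty | sum_score
4 | 7
8 | 7
9 | 10

== RESULT ==
cities.qty | sum_score
4 | 7
8 | 7
9 | 10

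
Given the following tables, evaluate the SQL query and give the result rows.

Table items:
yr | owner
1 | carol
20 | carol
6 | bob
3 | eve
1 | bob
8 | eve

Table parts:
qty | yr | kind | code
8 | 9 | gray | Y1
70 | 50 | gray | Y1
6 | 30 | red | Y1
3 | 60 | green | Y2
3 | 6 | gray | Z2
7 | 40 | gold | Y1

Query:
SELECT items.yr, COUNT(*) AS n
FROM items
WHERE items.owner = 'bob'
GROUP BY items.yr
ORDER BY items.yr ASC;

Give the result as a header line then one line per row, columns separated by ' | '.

== RESULT ==
items.yr | n
1 | 1
6 | 1

Derivation:
After WHERE (2 rows):
items.yr | items.owner
6 | bob
1 | bob
After GROUP BY (2 rows):
items.yr | n
6 | 1
1 | 1
After ORDER BY (2 rows):
items.yr | n
1 | 1
6 | 1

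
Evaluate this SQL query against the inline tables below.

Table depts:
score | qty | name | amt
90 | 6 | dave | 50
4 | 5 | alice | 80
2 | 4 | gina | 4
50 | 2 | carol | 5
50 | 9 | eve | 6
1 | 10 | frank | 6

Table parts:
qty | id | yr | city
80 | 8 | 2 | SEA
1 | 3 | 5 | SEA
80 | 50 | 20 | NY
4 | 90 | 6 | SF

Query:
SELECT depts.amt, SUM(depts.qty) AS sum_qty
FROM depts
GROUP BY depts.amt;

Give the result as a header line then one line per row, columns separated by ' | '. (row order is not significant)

== RESULT ==
depts.amt | sum_qty
50 | 6
80 | 5
4 | 4
5 | 2
6 | 19

Derivation:
After GROUP BY (5 rows):
depts.amt | sum_qty
50 | 6
80 | 5
4 | 4
5 | 2
6 | 19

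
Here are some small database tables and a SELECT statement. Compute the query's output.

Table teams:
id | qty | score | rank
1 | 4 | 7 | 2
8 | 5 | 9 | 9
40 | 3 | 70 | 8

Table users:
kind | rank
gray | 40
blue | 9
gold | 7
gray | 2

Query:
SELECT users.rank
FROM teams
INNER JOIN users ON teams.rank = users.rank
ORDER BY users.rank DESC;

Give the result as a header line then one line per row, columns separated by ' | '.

After JOIN users (2 rows):
teams.id | teams.qty | teams.score | teams.rank | users.kind | users.rank
1 | 4 | 7 | 2 | gray | 2
8 | 5 | 9 | 9 | blue | 9
After SELECT (2 rows):
users.rank
2
9
After ORDER BY (2 rows):
users.rank
9
2

== RESULT ==
users.rank
9
2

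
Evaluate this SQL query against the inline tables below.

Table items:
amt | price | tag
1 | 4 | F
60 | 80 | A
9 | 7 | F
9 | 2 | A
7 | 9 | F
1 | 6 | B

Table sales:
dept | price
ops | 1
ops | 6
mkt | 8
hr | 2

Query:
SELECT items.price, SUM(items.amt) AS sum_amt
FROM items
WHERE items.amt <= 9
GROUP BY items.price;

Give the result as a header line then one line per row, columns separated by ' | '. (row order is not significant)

After WHERE (5 rows):
items.amt | items.price | items.tag
1 | 4 | F
9 | 7 | F
9 | 2 | A
7 | 9 | F
1 | 6 | B
After GROUP BY (5 rows):
items.price | sum_amt
4 | 1
7 | 9
2 | 9
9 | 7
6 | 1

== RESULT ==
items.price | sum_amt
4 | 1
7 | 9
2 | 9
9 | 7
6 | 1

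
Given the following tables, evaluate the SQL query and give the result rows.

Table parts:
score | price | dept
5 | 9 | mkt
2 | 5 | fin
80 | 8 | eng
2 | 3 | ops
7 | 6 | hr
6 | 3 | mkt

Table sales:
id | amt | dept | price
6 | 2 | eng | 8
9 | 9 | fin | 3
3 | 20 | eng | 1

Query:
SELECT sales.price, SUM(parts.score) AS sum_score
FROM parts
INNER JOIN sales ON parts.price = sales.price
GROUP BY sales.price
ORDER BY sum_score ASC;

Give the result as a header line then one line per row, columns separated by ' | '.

== RESULT ==
sales.price | sum_score
3 | 8
8 | 80

Derivation:
After JOIN sales (3 rows):
parts.score | parts.price | parts.dept | sales.id | sales.amt | sales.dept | sales.price
80 | 8 | eng | 6 | 2 | eng | 8
2 | 3 | ops | 9 | 9 | fin | 3
6 | 3 | mkt | 9 | 9 | fin | 3
After GROUP BY (2 rows):
sales.price | sum_score
8 | 80
3 | 8
After ORDER BY (2 rows):
sales.price | sum_score
3 | 8
8 | 80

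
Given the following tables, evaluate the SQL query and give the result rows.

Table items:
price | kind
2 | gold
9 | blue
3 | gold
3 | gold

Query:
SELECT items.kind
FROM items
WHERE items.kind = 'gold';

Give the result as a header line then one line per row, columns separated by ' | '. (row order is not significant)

After WHERE (3 rows):
items.price | items.kind
2 | gold
3 | gold
3 | gold
After SELECT (3 rows):
items.kind
gold
gold
gold

== RESULT ==
items.kind
gold
gold
gold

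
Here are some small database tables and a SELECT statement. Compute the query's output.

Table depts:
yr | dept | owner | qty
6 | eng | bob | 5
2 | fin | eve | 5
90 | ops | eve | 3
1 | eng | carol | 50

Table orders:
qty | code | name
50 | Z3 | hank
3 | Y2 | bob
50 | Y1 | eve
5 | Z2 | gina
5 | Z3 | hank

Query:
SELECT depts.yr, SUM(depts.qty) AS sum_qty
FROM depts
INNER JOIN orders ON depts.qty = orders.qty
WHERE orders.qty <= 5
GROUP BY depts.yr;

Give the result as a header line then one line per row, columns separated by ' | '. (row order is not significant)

== RESULT ==
depts.yr | sum_qty
6 | 10
2 | 10
90 | 3

Derivation:
After JOIN orders (7 rows):
depts.yr | depts.dept | depts.owner | depts.qty | orders.qty | orders.code | orders.name
6 | eng | bob | 5 | 5 | Z2 | gina
6 | eng | bob | 5 | 5 | Z3 | hank
2 | fin | eve | 5 | 5 | Z2 | gina
2 | fin | eve | 5 | 5 | Z3 | hank
90 | ops | eve | 3 | 3 | Y2 | bob
1 | eng | carol | 50 | 50 | Z3 | hank
1 | eng | carol | 50 | 50 | Y1 | eve
After WHERE (5 rows):
depts.yr | depts.dept | depts.owner | depts.qty | orders.qty | orders.code | orders.name
6 | eng | bob | 5 | 5 | Z2 | gina
6 | eng | bob | 5 | 5 | Z3 | hank
2 | fin | eve | 5 | 5 | Z2 | gina
2 | fin | eve | 5 | 5 | Z3 | hank
90 | ops | eve | 3 | 3 | Y2 | bob
After GROUP BY (3 rows):
depts.yr | sum_qty
6 | 10
2 | 10
90 | 3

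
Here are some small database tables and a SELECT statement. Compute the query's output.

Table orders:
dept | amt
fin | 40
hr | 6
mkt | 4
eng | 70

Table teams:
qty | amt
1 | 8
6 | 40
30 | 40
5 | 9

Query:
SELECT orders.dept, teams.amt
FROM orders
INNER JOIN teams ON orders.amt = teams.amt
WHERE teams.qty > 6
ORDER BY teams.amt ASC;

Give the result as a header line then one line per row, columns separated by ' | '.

After JOIN teams (2 rows):
orders.dept | orders.amt | teams.qty | teams.amt
fin | 40 | 6 | 40
fin | 40 | 30 | 40
After WHERE (1 rows):
orders.dept | orders.amt | teams.qty | teams.amt
fin | 40 | 30 | 40
After SELECT (1 rows):
orders.dept | teams.amt
fin | 40
After ORDER BY (1 rows):
orders.dept | teams.amt
fin | 40

== RESULT ==
orders.dept | teams.amt
fin | 40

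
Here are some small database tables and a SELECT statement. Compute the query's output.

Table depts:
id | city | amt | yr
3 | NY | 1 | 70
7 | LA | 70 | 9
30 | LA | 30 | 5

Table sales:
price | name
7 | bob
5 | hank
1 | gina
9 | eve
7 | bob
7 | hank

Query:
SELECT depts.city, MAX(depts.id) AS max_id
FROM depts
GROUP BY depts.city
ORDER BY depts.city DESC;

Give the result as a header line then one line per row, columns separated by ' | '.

After GROUP BY (2 rows):
depts.city | max_id
NY | 3
LA | 30
After ORDER BY (2 rows):
depts.city | max_id
NY | 3
LA | 30

== RESULT ==
depts.city | max_id
NY | 3
LA | 30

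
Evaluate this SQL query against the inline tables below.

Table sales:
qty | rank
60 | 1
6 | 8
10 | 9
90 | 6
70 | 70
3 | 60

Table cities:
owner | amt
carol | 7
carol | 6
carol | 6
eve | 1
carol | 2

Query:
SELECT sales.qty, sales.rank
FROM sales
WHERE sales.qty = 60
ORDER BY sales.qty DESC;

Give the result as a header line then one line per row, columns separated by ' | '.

After WHERE (1 rows):
sales.qty | sales.rank
60 | 1
After SELECT (1 rows):
sales.qty | sales.rank
60 | 1
After ORDER BY (1 rows):
sales.qty | sales.rank
60 | 1

== RESULT ==
sales.qty | sales.rank
60 | 1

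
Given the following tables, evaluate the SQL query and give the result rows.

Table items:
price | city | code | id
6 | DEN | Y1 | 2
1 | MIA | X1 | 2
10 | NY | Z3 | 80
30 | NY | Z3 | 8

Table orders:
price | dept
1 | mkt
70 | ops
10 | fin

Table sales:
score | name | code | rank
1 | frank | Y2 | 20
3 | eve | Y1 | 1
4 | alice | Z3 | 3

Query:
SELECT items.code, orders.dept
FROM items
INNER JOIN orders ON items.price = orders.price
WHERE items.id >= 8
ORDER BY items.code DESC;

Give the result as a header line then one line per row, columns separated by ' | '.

== RESULT ==
items.code | orders.dept
Z3 | fin

Derivation:
After JOIN orders (2 rows):
items.price | items.city | items.code | items.id | orders.price | orders.dept
1 | MIA | X1 | 2 | 1 | mkt
10 | NY | Z3 | 80 | 10 | fin
After WHERE (1 rows):
items.price | items.city | items.code | items.id | orders.price | orders.dept
10 | NY | Z3 | 80 | 10 | fin
After SELECT (1 rows):
items.code | orders.dept
Z3 | fin
After ORDER BY (1 rows):
items.code | orders.dept
Z3 | fin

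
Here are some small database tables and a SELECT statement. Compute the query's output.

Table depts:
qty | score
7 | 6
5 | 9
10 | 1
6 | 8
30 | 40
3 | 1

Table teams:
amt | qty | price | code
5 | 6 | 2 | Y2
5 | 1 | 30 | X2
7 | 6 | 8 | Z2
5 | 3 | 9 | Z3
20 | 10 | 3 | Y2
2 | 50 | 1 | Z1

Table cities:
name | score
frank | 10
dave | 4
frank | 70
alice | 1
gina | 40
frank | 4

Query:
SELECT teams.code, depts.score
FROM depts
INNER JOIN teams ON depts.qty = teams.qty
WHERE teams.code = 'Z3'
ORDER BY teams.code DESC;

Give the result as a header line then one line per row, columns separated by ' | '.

== RESULT ==
teams.code | depts.score
Z3 | 1

Derivation:
After JOIN teams (4 rows):
depts.qty | depts.score | teams.amt | teams.qty | teams.price | teams.code
10 | 1 | 20 | 10 | 3 | Y2
6 | 8 | 5 | 6 | 2 | Y2
6 | 8 | 7 | 6 | 8 | Z2
3 | 1 | 5 | 3 | 9 | Z3
After WHERE (1 rows):
depts.qty | depts.score | teams.amt | teams.qty | teams.price | teams.code
3 | 1 | 5 | 3 | 9 | Z3
After SELECT (1 rows):
teams.code | depts.score
Z3 | 1
After ORDER BY (1 rows):
teams.code | depts.score
Z3 | 1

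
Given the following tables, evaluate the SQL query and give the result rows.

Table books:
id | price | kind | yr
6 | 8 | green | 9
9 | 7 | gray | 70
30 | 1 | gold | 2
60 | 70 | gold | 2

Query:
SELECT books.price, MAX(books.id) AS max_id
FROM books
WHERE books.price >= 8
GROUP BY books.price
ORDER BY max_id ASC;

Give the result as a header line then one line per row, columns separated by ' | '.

After WHERE (2 rows):
books.id | books.price | books.kind | books.yr
6 | 8 | green | 9
60 | 70 | gold | 2
After GROUP BY (2 rows):
books.price | max_id
8 | 6
70 | 60
After ORDER BY (2 rows):
books.price | max_id
8 | 6
70 | 60

== RESULT ==
books.price | max_id
8 | 6
70 | 60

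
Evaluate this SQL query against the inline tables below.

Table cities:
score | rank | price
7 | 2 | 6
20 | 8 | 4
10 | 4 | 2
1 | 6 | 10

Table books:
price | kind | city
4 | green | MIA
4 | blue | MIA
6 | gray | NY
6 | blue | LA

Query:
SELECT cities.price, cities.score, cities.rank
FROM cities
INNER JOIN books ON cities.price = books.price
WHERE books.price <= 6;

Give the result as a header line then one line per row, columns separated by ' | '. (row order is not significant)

After JOIN books (4 rows):
cities.score | cities.rank | cities.price | books.price | books.kind | books.city
7 | 2 | 6 | 6 | gray | NY
7 | 2 | 6 | 6 | blue | LA
20 | 8 | 4 | 4 | green | MIA
20 | 8 | 4 | 4 | blue | MIA
After WHERE (4 rows):
cities.score | cities.rank | cities.price | books.price | books.kind | books.city
7 | 2 | 6 | 6 | gray | NY
7 | 2 | 6 | 6 | blue | LA
20 | 8 | 4 | 4 | green | MIA
20 | 8 | 4 | 4 | blue | MIA
After SELECT (4 rows):
cities.price | cities.score | cities.rank
6 | 7 | 2
6 | 7 | 2
4 | 20 | 8
4 | 20 | 8

== RESULT ==
cities.price | cities.score | cities.rank
6 | 7 | 2
6 | 7 | 2
4 | 20 | 8
4 | 20 | 8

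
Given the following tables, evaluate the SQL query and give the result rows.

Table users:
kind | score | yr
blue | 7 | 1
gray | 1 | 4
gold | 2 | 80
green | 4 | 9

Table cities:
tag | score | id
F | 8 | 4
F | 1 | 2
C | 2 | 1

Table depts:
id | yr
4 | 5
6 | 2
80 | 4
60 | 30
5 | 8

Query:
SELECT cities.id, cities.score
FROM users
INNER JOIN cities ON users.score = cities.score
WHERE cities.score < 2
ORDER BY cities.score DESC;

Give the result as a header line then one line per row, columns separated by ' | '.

After JOIN cities (2 rows):
users.kind | users.score | users.yr | cities.tag | cities.score | cities.id
gray | 1 | 4 | F | 1 | 2
gold | 2 | 80 | C | 2 | 1
After WHERE (1 rows):
users.kind | users.score | users.yr | cities.tag | cities.score | cities.id
gray | 1 | 4 | F | 1 | 2
After SELECT (1 rows):
cities.id | cities.score
2 | 1
After ORDER BY (1 rows):
cities.id | cities.score
2 | 1

== RESULT ==
cities.id | cities.score
2 | 1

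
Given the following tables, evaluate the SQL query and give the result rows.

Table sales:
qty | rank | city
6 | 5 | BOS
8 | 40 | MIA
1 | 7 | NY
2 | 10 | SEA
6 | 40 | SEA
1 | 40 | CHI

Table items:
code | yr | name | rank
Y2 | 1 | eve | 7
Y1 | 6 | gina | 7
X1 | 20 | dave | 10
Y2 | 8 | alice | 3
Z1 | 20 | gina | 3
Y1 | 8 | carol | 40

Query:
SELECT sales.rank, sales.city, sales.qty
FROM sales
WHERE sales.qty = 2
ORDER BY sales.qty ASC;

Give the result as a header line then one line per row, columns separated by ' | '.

After WHERE (1 rows):
sales.qty | sales.rank | sales.city
2 | 10 | SEA
After SELECT (1 rows):
sales.rank | sales.city | sales.qty
10 | SEA | 2
After ORDER BY (1 rows):
sales.rank | sales.city | sales.qty
10 | SEA | 2

== RESULT ==
sales.rank | sales.city | sales.qty
10 | SEA | 2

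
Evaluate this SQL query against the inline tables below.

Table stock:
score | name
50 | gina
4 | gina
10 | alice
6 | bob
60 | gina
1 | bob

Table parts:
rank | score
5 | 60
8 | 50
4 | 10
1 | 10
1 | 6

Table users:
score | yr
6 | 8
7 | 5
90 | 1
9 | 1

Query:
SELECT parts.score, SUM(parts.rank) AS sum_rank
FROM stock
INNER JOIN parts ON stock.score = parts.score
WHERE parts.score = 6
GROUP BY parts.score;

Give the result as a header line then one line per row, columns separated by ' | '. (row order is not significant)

== RESULT ==
parts.score | sum_rank
6 | 1

Derivation:
After JOIN parts (5 rows):
stock.score | stock.name | parts.rank | parts.score
50 | gina | 8 | 50
10 | alice | 4 | 10
10 | alice | 1 | 10
6 | bob | 1 | 6
60 | gina | 5 | 60
After WHERE (1 rows):
stock.score | stock.name | parts.rank | parts.score
6 | bob | 1 | 6
After GROUP BY (1 rows):
parts.score | sum_rank
6 | 1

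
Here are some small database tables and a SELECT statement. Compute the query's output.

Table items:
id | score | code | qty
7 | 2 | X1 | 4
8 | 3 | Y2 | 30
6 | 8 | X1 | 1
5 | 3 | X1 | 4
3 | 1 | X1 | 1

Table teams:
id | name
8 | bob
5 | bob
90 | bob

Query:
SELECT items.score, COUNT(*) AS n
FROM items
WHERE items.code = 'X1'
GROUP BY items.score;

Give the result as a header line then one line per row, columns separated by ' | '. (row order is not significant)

After WHERE (4 rows):
items.id | items.score | items.code | items.qty
7 | 2 | X1 | 4
6 | 8 | X1 | 1
5 | 3 | X1 | 4
3 | 1 | X1 | 1
After GROUP BY (4 rows):
items.score | n
2 | 1
8 | 1
3 | 1
1 | 1

== RESULT ==
items.score | n
2 | 1
8 | 1
3 | 1
1 | 1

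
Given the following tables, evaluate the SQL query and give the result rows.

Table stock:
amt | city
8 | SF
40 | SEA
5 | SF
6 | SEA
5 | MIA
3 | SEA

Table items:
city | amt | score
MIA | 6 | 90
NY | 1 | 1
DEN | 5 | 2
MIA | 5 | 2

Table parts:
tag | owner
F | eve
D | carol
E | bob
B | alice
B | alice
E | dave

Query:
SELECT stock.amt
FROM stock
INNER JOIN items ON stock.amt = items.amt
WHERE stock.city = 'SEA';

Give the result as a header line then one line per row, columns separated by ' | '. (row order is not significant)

After JOIN items (5 rows):
stock.amt | stock.city | items.city | items.amt | items.score
5 | SF | DEN | 5 | 2
5 | SF | MIA | 5 | 2
6 | SEA | MIA | 6 | 90
5 | MIA | DEN | 5 | 2
5 | MIA | MIA | 5 | 2
After WHERE (1 rows):
stock.amt | stock.city | items.city | items.amt | items.score
6 | SEA | MIA | 6 | 90
After SELECT (1 rows):
stock.amt
6

== RESULT ==
stock.amt
6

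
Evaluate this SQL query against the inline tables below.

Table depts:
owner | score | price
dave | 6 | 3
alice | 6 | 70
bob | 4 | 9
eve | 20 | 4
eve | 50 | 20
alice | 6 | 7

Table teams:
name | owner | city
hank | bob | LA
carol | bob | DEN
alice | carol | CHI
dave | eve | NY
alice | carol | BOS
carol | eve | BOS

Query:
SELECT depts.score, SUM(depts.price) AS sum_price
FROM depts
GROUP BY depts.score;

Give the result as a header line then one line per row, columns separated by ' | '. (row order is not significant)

== RESULT ==
depts.score | sum_price
6 | 80
4 | 9
20 | 4
50 | 20

Derivation:
After GROUP BY (4 rows):
depts.score | sum_price
6 | 80
4 | 9
20 | 4
50 | 20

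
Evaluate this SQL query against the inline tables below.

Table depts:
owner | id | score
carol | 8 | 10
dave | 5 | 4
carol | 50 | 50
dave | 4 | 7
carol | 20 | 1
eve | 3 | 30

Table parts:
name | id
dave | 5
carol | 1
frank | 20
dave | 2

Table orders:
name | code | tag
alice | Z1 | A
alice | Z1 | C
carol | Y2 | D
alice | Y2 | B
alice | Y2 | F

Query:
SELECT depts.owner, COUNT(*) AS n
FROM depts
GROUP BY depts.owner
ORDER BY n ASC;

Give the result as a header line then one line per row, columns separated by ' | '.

After GROUP BY (3 rows):
depts.owner | n
carol | 3
dave | 2
eve | 1
After ORDER BY (3 rows):
depts.owner | n
eve | 1
dave | 2
carol | 3

== RESULT ==
depts.owner | n
eve | 1
dave | 2
carol | 3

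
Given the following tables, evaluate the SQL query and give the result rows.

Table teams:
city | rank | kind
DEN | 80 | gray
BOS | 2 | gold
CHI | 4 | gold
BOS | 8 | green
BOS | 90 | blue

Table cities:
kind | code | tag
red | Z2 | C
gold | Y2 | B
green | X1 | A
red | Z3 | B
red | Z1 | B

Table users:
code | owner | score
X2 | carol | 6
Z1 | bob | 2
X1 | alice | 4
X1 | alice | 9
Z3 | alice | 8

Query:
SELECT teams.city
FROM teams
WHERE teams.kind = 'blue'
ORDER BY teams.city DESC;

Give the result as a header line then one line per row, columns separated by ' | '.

After WHERE (1 rows):
teams.city | teams.rank | teams.kind
BOS | 90 | blue
After SELECT (1 rows):
teams.city
BOS
After ORDER BY (1 rows):
teams.city
BOS

== RESULT ==
teams.city
BOS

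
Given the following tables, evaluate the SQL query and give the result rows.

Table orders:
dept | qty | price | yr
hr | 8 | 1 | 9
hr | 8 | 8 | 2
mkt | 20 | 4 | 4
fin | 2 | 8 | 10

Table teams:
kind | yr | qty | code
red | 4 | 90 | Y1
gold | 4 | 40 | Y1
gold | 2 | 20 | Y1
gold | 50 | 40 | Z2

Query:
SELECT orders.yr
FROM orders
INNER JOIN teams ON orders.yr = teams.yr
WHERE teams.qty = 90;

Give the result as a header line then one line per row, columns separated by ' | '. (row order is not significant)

== RESULT ==
orders.yr
4

Derivation:
After JOIN teams (3 rows):
orders.dept | orders.qty | orders.price | orders.yr | teams.kind | teams.yr | teams.qty | teams.code
hr | 8 | 8 | 2 | gold | 2 | 20 | Y1
mkt | 20 | 4 | 4 | red | 4 | 90 | Y1
mkt | 20 | 4 | 4 | gold | 4 | 40 | Y1
After WHERE (1 rows):
orders.dept | orders.qty | orders.price | orders.yr | teams.kind | teams.yr | teams.qty | teams.code
mkt | 20 | 4 | 4 | red | 4 | 90 | Y1
After SELECT (1 rows):
orders.yr
4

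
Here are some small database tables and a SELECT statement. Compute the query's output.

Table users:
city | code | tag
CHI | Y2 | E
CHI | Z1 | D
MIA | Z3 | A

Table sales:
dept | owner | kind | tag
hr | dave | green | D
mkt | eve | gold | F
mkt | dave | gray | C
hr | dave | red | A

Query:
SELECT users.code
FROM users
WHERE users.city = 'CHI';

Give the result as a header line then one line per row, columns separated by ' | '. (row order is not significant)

== RESULT ==
users.code
Y2
Z1

Derivation:
After WHERE (2 rows):
users.city | users.code | users.tag
CHI | Y2 | E
CHI | Z1 | D
After SELECT (2 rows):
users.code
Y2
Z1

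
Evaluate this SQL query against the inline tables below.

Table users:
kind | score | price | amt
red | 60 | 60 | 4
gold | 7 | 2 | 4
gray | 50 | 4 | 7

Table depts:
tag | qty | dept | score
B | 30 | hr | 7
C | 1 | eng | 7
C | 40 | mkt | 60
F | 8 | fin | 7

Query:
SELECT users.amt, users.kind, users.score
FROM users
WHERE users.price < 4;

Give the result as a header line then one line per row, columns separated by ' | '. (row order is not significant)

== RESULT ==
users.amt | users.kind | users.score
4 | gold | 7

Derivation:
After WHERE (1 rows):
users.kind | users.score | users.price | users.amt
gold | 7 | 2 | 4
After SELECT (1 rows):
users.amt | users.kind | users.score
4 | gold | 7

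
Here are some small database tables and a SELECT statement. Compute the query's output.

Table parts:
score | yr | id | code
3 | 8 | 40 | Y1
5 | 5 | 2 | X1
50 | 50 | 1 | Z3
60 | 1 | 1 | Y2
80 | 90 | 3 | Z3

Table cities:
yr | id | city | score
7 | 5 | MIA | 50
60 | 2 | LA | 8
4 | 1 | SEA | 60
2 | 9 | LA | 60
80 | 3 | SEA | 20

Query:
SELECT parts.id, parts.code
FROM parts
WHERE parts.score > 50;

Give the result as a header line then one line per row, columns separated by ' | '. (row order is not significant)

After WHERE (2 rows):
parts.score | parts.yr | parts.id | parts.code
60 | 1 | 1 | Y2
80 | 90 | 3 | Z3
After SELECT (2 rows):
parts.id | parts.code
1 | Y2
3 | Z3

== RESULT ==
parts.id | parts.code
1 | Y2
3 | Z3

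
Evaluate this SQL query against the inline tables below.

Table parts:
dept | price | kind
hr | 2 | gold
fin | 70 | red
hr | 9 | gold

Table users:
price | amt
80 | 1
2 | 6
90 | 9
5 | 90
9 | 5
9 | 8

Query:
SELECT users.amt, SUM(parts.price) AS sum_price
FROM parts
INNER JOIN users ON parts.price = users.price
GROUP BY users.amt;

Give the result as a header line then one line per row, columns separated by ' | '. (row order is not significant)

== RESULT ==
users.amt | sum_price
6 | 2
5 | 9
8 | 9

Derivation:
After JOIN users (3 rows):
parts.dept | parts.price | parts.kind | users.price | users.amt
hr | 2 | gold | 2 | 6
hr | 9 | gold | 9 | 5
hr | 9 | gold | 9 | 8
After GROUP BY (3 rows):
users.amt | sum_price
6 | 2
5 | 9
8 | 9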